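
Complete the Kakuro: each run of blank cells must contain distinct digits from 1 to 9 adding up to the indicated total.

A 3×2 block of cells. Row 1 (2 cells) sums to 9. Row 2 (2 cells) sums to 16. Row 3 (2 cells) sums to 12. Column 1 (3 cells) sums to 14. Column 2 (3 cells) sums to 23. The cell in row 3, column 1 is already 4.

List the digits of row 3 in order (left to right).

16 in 2 cells must be {7,9}; 23 in 3 cells must be {6,8,9}.
Intersecting the 16 across with the 23 down forces (2,2) = 9.
(3,2) = 12 − 4 = 8 completes the 12 across.
(1,2) = 23 − 17 = 6 completes the 23 down.
(2,1) = 16 − 9 = 7 completes the 16 across.
(1,1) = 9 − 6 = 3 completes the 9 across.

4, 8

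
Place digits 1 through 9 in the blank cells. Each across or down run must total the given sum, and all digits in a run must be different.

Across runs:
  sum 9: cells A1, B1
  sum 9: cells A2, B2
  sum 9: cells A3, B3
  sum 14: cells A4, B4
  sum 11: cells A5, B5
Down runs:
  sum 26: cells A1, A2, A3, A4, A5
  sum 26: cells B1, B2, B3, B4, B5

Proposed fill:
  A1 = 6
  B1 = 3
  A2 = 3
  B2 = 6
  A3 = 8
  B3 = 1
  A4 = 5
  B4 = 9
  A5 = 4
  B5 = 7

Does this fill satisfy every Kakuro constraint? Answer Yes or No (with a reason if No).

Yes

Across: 6+3=9; 3+6=9; 8+1=9; 5+9=14; 4+7=11. Down: 6+3+8+5+4=26; 3+6+1+9+7=26. No digit repeats within any run.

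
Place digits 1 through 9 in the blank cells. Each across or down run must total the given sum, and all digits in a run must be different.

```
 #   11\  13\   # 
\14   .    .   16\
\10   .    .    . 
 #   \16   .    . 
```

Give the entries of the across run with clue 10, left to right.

16 in 2 cells must be {7,9}.
The 10 across and the 16 down share only 7, so R2C3 = 7.
R3C3 = 16 − 7 = 9 completes the 16 down.
R2C1 = 2: the only remaining digit allowed by both the 10 across and the 11 down.
R2C2 = 10 − 9 = 1 completes the 10 across.
R3C2 = 16 − 9 = 7 completes the 16 across.
R1C1 = 11 − 2 = 9 completes the 11 down.
R1C2 = 14 − 9 = 5 completes the 14 across.

2, 1, 7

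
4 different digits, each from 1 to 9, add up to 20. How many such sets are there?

4 distinct digits from 1–9 sum between 10 and 30.

12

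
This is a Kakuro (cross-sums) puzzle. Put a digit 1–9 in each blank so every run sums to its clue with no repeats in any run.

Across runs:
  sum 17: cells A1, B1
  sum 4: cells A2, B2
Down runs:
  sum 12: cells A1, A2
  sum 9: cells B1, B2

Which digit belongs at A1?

17 in 2 cells must be {8,9}; 4 in 2 cells must be {1,3}.
The 17 across and the 9 down share only 8, so B1 = 8.
The 4 across and the 12 down share only 3, so A2 = 3.
B2 = 4 − 3 = 1 completes the 4 across.
A1 = 17 − 8 = 9 completes the 17 across.

9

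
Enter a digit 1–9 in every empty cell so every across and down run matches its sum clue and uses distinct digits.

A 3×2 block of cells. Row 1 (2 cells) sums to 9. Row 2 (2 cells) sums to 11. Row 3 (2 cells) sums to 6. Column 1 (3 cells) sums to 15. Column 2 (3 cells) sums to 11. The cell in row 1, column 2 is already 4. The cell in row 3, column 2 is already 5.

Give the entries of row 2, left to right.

(1,1) = 9 − 4 = 5 completes the 9 across.
(2,2) = 11 − 9 = 2 completes the 11 down.
(3,1) = 6 − 5 = 1 completes the 6 across.
(2,1) = 11 − 2 = 9 completes the 11 across.

9 2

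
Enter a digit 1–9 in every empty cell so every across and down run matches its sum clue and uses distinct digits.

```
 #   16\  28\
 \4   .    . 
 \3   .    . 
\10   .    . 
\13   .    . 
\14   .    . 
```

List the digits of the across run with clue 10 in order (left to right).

4 in 2 cells must be {1,3}; 3 in 2 cells must be {1,2}; 16 in 5 cells must be {1,2,3,4,6}.
Only 6 fits R5C1 under both its across sum 14 and down sum 16.
R5C2 = 14 − 6 = 8 completes the 14 across.
Given what's placed, R4C1 must be 4 to fit the 13 across and 16 down.
R4C2 = 13 − 4 = 9 completes the 13 across.
No cell is forced outright now. R1C1 can only be 1 or 3 (the digits allowed by both its 4 across and its 16 down). If R1C1 = 3: that forces R1C2 = 1, after which R2C2 would have to be in {1,2} for the 3 across but in {3,4,6,7} for the 28 down — contradiction. So R1C1 = 1.
R1C2 = 4 − 1 = 3 completes the 4 across.
Given what's placed, R2C1 must be 2 to fit the 3 across and 16 down.
R2C2 = 3 − 2 = 1 completes the 3 across.
R3C1 = 16 − 13 = 3 completes the 16 down.
R3C2 = 10 − 3 = 7 completes the 10 across.

3 7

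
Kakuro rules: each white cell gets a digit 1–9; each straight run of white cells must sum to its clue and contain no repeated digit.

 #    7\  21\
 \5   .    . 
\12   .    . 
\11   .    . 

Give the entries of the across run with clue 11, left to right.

2 9

7 in 3 cells must be {1,2,4}.
The 5 across and the 21 down share only 4, so R1C2 = 4.
The 12 across and the 7 down share only 4, so R2C1 = 4.
R2C2 = 12 − 4 = 8 completes the 12 across.
R3C1 = 2: the only remaining digit allowed by both the 11 across and the 7 down.
R3C2 = 11 − 2 = 9 completes the 11 across.
R1C1 = 5 − 4 = 1 completes the 5 across.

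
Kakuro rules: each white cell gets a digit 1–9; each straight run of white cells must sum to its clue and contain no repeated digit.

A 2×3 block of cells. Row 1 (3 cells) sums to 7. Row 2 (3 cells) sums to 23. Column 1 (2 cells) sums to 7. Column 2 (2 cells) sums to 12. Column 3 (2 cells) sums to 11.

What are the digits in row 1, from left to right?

1 4 2

7 in 3 cells must be {1,2,4}; 23 in 3 cells must be {6,8,9}.
The 7 across and the 12 down share only 4, so (1,2) = 4.
Given what's placed, (1,3) must be 2 to fit the 7 across and 11 down.
(2,1) = 6: only digit in both the 23-across and 7-down candidate sets.
(2,2) = 12 − 4 = 8 completes the 12 down.
(2,3) = 23 − 14 = 9 completes the 23 across.
(1,1) = 7 − 6 = 1 completes the 7 across.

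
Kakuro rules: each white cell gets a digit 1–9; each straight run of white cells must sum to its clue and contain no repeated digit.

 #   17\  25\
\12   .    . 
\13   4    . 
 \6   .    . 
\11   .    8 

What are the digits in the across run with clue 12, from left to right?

9, 3

R2C2 = 13 − 4 = 9 completes the 13 across.
R4C1 = 11 − 8 = 3 completes the 11 across.
Nothing is forced directly, so branch on R1C1, whose candidates are 8 or 9. If R1C1 = 8: then R1C2 would have to be in {4} for the 12 across but in {1,2,3,5,6,7} for the 25 down — contradiction. So R1C1 = 9.
R1C2 = 12 − 9 = 3 completes the 12 across.
R3C1 = 17 − 16 = 1 completes the 17 down.
R3C2 = 6 − 1 = 5 completes the 6 across.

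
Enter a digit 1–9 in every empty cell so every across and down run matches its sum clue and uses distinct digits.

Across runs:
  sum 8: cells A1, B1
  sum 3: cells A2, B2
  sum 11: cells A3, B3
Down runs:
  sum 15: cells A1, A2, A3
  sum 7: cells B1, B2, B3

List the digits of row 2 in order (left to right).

2, 1

3 in 2 cells must be {1,2}; 7 in 3 cells must be {1,2,4}.
Nothing is forced directly, so branch on B3, whose candidates are 2 or 4. If B3 = 2: that forces B1 = 1, after which B2 would have to be in {1,2} for the 3 across but in {4} for the 7 down — contradiction. So B3 = 4.
A3 = 11 − 4 = 7 completes the 11 across.
Given what's placed, A2 must be 2 to fit the 3 across and 15 down.
B2 = 3 − 2 = 1 completes the 3 across.
A1 = 15 − 9 = 6 completes the 15 down.
B1 = 8 − 6 = 2 completes the 8 across.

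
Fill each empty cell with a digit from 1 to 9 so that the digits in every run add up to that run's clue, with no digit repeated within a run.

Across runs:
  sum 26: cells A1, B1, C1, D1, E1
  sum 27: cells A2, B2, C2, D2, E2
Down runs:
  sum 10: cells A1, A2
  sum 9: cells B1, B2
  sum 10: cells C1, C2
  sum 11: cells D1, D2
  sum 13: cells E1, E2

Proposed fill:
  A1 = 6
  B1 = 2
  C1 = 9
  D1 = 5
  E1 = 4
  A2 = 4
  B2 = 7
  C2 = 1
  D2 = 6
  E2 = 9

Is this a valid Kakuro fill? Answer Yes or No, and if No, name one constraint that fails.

Across: 6+2+9+5+4=26; 4+7+1+6+9=27. Down: 6+4=10; 2+7=9; 9+1=10; 5+6=11; 4+9=13. No digit repeats within any run.

Yes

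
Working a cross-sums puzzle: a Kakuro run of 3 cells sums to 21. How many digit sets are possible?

3

3 distinct digits from 1–9 sum between 6 and 24.
Enumerating: {4,8,9}, {5,7,9}, {6,7,8}.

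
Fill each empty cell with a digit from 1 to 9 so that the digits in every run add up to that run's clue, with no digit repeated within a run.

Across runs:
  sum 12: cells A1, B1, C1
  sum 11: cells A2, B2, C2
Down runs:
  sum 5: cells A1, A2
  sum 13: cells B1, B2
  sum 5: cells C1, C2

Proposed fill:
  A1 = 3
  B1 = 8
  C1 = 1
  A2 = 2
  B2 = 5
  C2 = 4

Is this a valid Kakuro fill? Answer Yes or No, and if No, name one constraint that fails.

Yes

Across: 3+8+1=12; 2+5+4=11. Down: 3+2=5; 8+5=13; 1+4=5. No digit repeats within any run.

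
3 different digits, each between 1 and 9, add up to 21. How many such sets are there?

3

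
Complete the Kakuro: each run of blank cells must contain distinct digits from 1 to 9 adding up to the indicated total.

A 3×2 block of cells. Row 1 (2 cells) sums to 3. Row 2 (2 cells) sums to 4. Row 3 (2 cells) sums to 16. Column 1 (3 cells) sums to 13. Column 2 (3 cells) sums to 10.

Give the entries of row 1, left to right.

1, 2

3 in 2 cells must be {1,2}; 4 in 2 cells must be {1,3}; 16 in 2 cells must be {7,9}.
The 16 across and the 10 down share only 7, so (3,2) = 7.
Given what's placed, (2,2) must be 1 to fit the 4 across and 10 down.
(3,1) = 16 − 7 = 9 completes the 16 across.
(1,1) = 1: the only remaining digit allowed by both the 3 across and the 13 down.
(1,2) = 3 − 1 = 2 completes the 3 across.
(2,1) = 4 − 1 = 3 completes the 4 across.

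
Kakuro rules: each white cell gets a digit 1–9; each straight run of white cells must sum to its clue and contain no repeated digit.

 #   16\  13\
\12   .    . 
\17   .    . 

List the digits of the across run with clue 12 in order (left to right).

7 5

17 in 2 cells must be {8,9}; 16 in 2 cells must be {7,9}.
The 17 across and the 16 down share only 9, so R2C1 = 9.
R2C2 = 17 − 9 = 8 completes the 17 across.
R1C1 = 16 − 9 = 7 completes the 16 down.
R1C2 = 12 − 7 = 5 completes the 12 across.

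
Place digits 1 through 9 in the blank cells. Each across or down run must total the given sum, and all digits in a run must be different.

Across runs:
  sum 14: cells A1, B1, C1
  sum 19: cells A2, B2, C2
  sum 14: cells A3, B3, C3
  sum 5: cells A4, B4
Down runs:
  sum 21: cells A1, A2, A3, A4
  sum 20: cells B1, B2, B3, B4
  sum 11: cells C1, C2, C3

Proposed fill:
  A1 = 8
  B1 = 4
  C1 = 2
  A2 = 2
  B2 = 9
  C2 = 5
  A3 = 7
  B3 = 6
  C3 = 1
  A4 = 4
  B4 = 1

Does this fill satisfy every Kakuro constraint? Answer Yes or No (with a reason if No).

No — the down run C1–C3 sums to 8, not 11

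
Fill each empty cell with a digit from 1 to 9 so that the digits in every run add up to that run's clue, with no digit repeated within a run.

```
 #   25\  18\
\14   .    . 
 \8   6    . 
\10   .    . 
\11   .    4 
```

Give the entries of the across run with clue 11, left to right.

7, 4

R2C2 = 8 − 6 = 2 completes the 8 across.
R4C1 = 11 − 4 = 7 completes the 11 across.
Nothing is forced directly, so branch on R1C1, whose candidates are 8 or 9. If R1C1 = 8: then R1C2 would have to be in {6} for the 14 across but in {3,5,7,9} for the 18 down — contradiction. So R1C1 = 9.
R1C2 = 14 − 9 = 5 completes the 14 across.
R3C1 = 25 − 22 = 3 completes the 25 down.
R3C2 = 10 − 3 = 7 completes the 10 across.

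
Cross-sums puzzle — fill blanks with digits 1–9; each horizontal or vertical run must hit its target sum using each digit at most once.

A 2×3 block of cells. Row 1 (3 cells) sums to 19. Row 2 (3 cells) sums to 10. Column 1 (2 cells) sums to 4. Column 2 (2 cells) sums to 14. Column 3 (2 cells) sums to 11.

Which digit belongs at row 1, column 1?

3

4 in 2 cells must be {1,3}.
The 19 across and the 4 down share only 3, so (1,1) = 3.
Given what's placed, (1,2) must be 9 to fit the 19 across and 14 down.
(1,3) = 19 − 12 = 7 completes the 19 across.
(2,1) = 4 − 3 = 1 completes the 4 down.
(2,2) = 14 − 9 = 5 completes the 14 down.
(2,3) = 10 − 6 = 4 completes the 10 across.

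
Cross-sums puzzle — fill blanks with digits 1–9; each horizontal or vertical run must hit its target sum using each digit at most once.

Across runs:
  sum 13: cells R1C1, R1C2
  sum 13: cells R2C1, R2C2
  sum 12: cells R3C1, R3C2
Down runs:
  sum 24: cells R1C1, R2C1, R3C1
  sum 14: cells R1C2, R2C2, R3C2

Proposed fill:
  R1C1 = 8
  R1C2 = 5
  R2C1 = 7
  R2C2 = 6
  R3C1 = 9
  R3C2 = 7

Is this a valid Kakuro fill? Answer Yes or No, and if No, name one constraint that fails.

No — the down run R1C2–R3C2 sums to 18, not 14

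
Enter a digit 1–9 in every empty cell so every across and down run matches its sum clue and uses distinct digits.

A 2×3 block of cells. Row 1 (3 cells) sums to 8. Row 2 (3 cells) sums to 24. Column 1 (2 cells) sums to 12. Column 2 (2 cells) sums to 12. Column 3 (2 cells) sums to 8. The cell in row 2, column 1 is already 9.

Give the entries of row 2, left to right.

24 in 3 cells must be {7,8,9}.
(1,1) = 12 − 9 = 3 completes the 12 down.
Given what's placed, (1,2) must be 4 to fit the 8 across and 12 down.
(1,3) = 8 − 7 = 1 completes the 8 across.
(2,2) = 12 − 4 = 8 completes the 12 down.
(2,3) = 24 − 17 = 7 completes the 24 across.

9 8 7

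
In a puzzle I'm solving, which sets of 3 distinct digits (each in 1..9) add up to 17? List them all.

{1,7,9}; {2,6,9}; {2,7,8}; {3,5,9}; {3,6,8}; {4,5,8}; {4,6,7}

3 distinct digits from 1–9 sum between 6 and 24.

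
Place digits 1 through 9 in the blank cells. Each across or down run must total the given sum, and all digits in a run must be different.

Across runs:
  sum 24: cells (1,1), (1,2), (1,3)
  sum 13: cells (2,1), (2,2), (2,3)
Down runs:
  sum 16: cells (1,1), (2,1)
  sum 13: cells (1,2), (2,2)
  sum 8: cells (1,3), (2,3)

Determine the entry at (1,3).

7

24 in 3 cells must be {7,8,9}; 16 in 2 cells must be {7,9}.
The 24 across and the 8 down share only 7, so (1,3) = 7.
(2,3) = 8 − 7 = 1 completes the 8 down.
Given what's placed, (1,1) must be 9 to fit the 24 across and 16 down.
(1,2) = 24 − 16 = 8 completes the 24 across.
(2,1) = 16 − 9 = 7 completes the 16 down.
(2,2) = 13 − 8 = 5 completes the 13 across.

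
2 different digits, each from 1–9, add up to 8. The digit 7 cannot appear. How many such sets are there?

2

2 distinct digits from 1–9 sum between 3 and 17.
Dropping sets that contain 7.
Enumerating: {2,6}, {3,5}.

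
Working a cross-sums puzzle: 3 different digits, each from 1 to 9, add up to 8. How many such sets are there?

3 distinct digits from 1–9 sum between 6 and 24.
Enumerating: {1,2,5}, {1,3,4}.

2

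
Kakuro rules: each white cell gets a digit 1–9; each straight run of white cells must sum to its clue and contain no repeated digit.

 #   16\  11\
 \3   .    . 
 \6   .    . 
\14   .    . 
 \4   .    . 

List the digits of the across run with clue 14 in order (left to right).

3 in 2 cells must be {1,2}; 4 in 2 cells must be {1,3}; 11 in 4 cells must be {1,2,3,5}.
Only 5 fits R3C2 under both its across sum 14 and down sum 11.
R3C1 = 14 − 5 = 9 completes the 14 across.

9 5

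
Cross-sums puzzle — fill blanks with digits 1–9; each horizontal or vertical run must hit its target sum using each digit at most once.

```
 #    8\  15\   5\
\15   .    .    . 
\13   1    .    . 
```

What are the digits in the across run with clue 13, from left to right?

R1C1 = 8 − 1 = 7 completes the 8 down.
R1C2 = 6: the only remaining digit allowed by both the 15 across and the 15 down.
R1C3 = 15 − 13 = 2 completes the 15 across.
R2C2 = 15 − 6 = 9 completes the 15 down.
R2C3 = 13 − 10 = 3 completes the 13 across.

1 9 3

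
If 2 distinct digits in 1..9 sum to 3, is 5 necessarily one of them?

No

The only way to make 3 from 2 distinct digits is {1,2}, which does not contain 5.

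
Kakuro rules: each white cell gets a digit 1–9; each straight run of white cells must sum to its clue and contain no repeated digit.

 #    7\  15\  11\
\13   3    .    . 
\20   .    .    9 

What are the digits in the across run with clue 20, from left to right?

R1C3 = 11 − 9 = 2 completes the 11 down.
R2C1 = 7 − 3 = 4 completes the 7 down.
R2C2 = 20 − 13 = 7 completes the 20 across.
R1C2 = 13 − 5 = 8 completes the 13 across.

4 7 9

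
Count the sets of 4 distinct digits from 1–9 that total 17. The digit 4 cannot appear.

5

4 distinct digits from 1–9 sum between 10 and 30.
Dropping sets that contain 4.
Enumerating: {1,2,5,9}, {1,2,6,8}, {1,3,5,8}, {1,3,6,7}, {2,3,5,7}.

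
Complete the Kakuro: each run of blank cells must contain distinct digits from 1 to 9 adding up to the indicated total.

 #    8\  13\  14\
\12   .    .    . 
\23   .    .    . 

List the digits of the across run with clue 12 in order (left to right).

2, 4, 6

23 in 3 cells must be {6,8,9}.
The 23 across and the 8 down share only 6, so R2C1 = 6.
R1C1 = 8 − 6 = 2 completes the 8 down.
Nothing is forced directly, so branch on R1C3, whose candidates are 6 or 9. If R1C3 = 9: then R1C2 would have to be in {1} for the 12 across but in {4,5,6,7,8,9} for the 13 down — contradiction. So R1C3 = 6.
R1C2 = 12 − 8 = 4 completes the 12 across.
R2C2 = 13 − 4 = 9 completes the 13 down.
R2C3 = 23 − 15 = 8 completes the 23 across.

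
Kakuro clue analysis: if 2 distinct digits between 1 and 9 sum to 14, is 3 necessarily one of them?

No

Counterexample: {5,9} sums to 14 without using 3.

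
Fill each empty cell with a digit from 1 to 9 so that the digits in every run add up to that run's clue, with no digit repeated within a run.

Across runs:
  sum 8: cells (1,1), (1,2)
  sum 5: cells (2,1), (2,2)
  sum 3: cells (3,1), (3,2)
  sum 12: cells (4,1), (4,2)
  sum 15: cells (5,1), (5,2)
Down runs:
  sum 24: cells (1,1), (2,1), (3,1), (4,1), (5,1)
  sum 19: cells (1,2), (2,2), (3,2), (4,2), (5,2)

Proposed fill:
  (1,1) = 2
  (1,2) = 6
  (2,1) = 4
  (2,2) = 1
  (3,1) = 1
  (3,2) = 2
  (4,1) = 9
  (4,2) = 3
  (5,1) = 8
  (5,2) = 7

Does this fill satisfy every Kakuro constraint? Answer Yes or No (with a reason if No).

Yes

Across: 2+6=8; 4+1=5; 1+2=3; 9+3=12; 8+7=15. Down: 2+4+1+9+8=24; 6+1+2+3+7=19. No digit repeats within any run.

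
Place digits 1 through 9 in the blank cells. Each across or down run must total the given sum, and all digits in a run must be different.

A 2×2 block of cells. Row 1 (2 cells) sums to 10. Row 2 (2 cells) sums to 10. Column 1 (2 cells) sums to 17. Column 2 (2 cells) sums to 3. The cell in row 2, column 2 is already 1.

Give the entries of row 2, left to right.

17 in 2 cells must be {8,9}; 3 in 2 cells must be {1,2}.
(1,2) = 3 − 1 = 2 completes the 3 down.
(2,1) = 10 − 1 = 9 completes the 10 across.
(1,1) = 10 − 2 = 8 completes the 10 across.

9, 1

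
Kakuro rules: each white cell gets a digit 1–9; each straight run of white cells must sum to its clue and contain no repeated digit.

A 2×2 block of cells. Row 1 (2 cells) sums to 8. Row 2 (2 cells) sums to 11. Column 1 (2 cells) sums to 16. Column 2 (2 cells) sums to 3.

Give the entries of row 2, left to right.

16 in 2 cells must be {7,9}; 3 in 2 cells must be {1,2}.
The 8 across and the 16 down share only 7, so (1,1) = 7.
(1,2) = 8 − 7 = 1 completes the 8 across.
(2,1) = 16 − 7 = 9 completes the 16 down.
(2,2) = 11 − 9 = 2 completes the 11 across.

9, 2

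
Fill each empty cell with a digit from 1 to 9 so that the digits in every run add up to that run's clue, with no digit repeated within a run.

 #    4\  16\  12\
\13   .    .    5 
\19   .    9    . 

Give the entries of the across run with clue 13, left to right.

1, 7, 5

4 in 2 cells must be {1,3}; 16 in 2 cells must be {7,9}.
R1C1 = 1: the only remaining digit allowed by both the 13 across and the 4 down.
R1C2 = 13 − 6 = 7 completes the 13 across.
R2C1 = 4 − 1 = 3 completes the 4 down.
R2C3 = 19 − 12 = 7 completes the 19 across.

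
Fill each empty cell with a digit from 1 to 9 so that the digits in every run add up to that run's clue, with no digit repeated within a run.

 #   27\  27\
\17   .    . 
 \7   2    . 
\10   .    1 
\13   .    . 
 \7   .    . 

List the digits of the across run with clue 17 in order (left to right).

17 in 2 cells must be {8,9}.
R2C2 = 7 − 2 = 5 completes the 7 across.
R3C1 = 10 − 1 = 9 completes the 10 across.
R1C1 = 8: the only remaining digit allowed by both the 17 across and the 27 down.
R1C2 = 17 − 8 = 9 completes the 17 across.

8 9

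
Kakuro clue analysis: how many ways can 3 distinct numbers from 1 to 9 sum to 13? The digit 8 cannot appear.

5

3 distinct digits from 1–9 sum between 6 and 24.
Dropping sets that contain 8.
Enumerating: {1,3,9}, {1,5,7}, {2,4,7}, {2,5,6}, {3,4,6}.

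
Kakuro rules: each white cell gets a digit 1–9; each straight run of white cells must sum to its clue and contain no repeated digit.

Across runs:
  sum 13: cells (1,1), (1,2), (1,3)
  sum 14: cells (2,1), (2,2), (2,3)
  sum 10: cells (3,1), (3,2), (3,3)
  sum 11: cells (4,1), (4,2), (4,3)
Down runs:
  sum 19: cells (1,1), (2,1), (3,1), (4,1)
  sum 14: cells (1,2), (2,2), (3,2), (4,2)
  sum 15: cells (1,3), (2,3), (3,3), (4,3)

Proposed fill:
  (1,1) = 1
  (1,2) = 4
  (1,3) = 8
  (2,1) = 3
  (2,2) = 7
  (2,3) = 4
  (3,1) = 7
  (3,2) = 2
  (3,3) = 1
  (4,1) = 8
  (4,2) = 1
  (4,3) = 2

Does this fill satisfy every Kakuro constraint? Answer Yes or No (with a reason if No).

Yes

Across: 1+4+8=13; 3+7+4=14; 7+2+1=10; 8+1+2=11. Down: 1+3+7+8=19; 4+7+2+1=14; 8+4+1+2=15. No digit repeats within any run.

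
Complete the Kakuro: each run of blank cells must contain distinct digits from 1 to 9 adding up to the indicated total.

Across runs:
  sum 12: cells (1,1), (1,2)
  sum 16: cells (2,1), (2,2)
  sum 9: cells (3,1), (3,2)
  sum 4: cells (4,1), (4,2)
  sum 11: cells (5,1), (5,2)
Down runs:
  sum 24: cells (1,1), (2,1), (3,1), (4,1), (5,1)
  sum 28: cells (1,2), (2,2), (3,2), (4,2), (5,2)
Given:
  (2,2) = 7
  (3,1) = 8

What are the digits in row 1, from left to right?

16 in 2 cells must be {7,9}; 4 in 2 cells must be {1,3}.
(2,1) = 16 − 7 = 9 completes the 16 across.
(3,2) = 9 − 8 = 1 completes the 9 across.
(4,1) = 1: the only remaining digit allowed by both the 4 across and the 24 down.
(4,2) = 4 − 1 = 3 completes the 4 across.
Given what's placed, (1,1) must be 4 to fit the 12 across and 24 down.
(1,2) = 12 − 4 = 8 completes the 12 across.

4, 8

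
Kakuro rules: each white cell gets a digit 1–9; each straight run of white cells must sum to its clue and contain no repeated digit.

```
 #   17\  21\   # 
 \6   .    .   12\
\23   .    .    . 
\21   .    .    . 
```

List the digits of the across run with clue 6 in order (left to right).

2 4

23 in 3 cells must be {6,8,9}.
Nothing is forced directly, so branch on R2C3, whose candidates are 8 or 9. If R2C3 = 9: then R3C3 would have to be in {4,5,6,7,8,9} for the 21 across but in {3} for the 12 down — contradiction. So R2C3 = 8.
R3C3 = 12 − 8 = 4 completes the 12 down.
Nothing is forced directly, so branch on R2C2, whose candidates are 6 or 9. If R2C2 = 6: then R1C2 would have to be in {1,2,4,5} for the 6 across but in {7,8} for the 21 down — contradiction. So R2C2 = 9.
R2C1 = 23 − 17 = 6 completes the 23 across.
R3C2 = 8: the only remaining digit allowed by both the 21 across and the 21 down.
R1C2 = 21 − 17 = 4 completes the 21 down.
R3C1 = 21 − 12 = 9 completes the 21 across.
R1C1 = 6 − 4 = 2 completes the 6 across.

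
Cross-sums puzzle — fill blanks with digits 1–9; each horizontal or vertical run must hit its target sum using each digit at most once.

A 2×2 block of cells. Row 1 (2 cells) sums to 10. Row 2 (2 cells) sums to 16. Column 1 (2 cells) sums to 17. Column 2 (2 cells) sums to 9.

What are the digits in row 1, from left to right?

8 2

16 in 2 cells must be {7,9}; 17 in 2 cells must be {8,9}.
The 16 across and the 17 down share only 9, so (2,1) = 9.
(2,2) = 16 − 9 = 7 completes the 16 across.
(1,1) = 17 − 9 = 8 completes the 17 down.
(1,2) = 10 − 8 = 2 completes the 10 across.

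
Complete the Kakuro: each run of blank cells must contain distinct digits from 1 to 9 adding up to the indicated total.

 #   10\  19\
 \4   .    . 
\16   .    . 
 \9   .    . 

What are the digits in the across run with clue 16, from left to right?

7 9

4 in 2 cells must be {1,3}; 16 in 2 cells must be {7,9}.
The 4 across and the 19 down share only 3, so R1C2 = 3.
The 16 across and the 10 down share only 7, so R2C1 = 7.
R2C2 = 16 − 7 = 9 completes the 16 across.
R3C2 = 19 − 12 = 7 completes the 19 down.
R1C1 = 4 − 3 = 1 completes the 4 across.
R3C1 = 9 − 7 = 2 completes the 9 across.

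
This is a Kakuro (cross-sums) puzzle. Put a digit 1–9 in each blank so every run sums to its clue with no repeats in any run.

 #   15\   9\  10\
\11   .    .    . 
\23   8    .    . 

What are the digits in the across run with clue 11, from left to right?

23 in 3 cells must be {6,8,9}.
R1C1 = 15 − 8 = 7 completes the 15 down.
Given what's placed, R2C2 must be 6 to fit the 23 across and 9 down.
R2C3 = 23 − 14 = 9 completes the 23 across.
R1C2 = 9 − 6 = 3 completes the 9 down.
R1C3 = 11 − 10 = 1 completes the 11 across.

7, 3, 1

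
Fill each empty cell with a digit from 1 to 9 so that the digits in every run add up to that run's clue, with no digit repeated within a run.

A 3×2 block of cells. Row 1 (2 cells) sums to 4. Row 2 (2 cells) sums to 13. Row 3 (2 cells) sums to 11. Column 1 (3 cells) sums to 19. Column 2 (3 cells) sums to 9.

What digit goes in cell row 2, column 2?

4 in 2 cells must be {1,3}.
The 4 across and the 19 down share only 3, so (1,1) = 3.
(1,2) = 4 − 3 = 1 completes the 4 across.
Nothing is forced directly, so branch on (2,1), whose candidates are 7 or 9. If (2,1) = 9: then (2,2) would have to be in {4} for the 13 across but in {2,3,5,6} for the 9 down — contradiction. So (2,1) = 7.
(2,2) = 13 − 7 = 6 completes the 13 across.
(3,1) = 19 − 10 = 9 completes the 19 down.
(3,2) = 11 − 9 = 2 completes the 11 across.

6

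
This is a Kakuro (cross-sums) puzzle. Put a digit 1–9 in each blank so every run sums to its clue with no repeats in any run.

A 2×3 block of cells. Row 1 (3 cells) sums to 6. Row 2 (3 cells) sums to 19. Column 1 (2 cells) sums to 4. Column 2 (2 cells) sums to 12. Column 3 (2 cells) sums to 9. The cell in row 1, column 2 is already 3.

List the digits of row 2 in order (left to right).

6 in 3 cells must be {1,2,3}; 4 in 2 cells must be {1,3}.
(1,1) = 1: the only remaining digit allowed by both the 6 across and the 4 down.
(1,3) = 6 − 4 = 2 completes the 6 across.
(2,1) = 4 − 1 = 3 completes the 4 down.
(2,2) = 12 − 3 = 9 completes the 12 down.
(2,3) = 19 − 12 = 7 completes the 19 across.

3 9 7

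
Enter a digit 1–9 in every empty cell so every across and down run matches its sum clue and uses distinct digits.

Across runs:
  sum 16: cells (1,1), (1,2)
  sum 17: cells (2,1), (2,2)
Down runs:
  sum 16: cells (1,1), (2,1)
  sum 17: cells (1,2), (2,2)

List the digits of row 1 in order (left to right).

16 in 2 cells must be {7,9}; 17 in 2 cells must be {8,9}.
The 16 across and the 17 down share only 9, so (1,2) = 9.
The 17 across and the 16 down share only 9, so (2,1) = 9.
(2,2) = 17 − 9 = 8 completes the 17 across.
(1,1) = 16 − 9 = 7 completes the 16 across.

7, 9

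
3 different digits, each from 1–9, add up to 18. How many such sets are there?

3 distinct digits from 1–9 sum between 6 and 24.

7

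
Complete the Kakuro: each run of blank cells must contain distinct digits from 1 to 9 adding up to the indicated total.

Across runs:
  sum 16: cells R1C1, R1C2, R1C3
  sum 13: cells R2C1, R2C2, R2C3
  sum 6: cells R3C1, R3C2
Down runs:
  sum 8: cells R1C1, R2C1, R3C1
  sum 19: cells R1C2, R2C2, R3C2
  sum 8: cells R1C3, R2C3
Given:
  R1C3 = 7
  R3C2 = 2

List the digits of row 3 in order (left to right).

4, 2

Given what's placed, R1C2 must be 8 to fit the 16 across and 19 down.
R2C2 = 19 − 10 = 9 completes the 19 down.
R2C3 = 8 − 7 = 1 completes the 8 down.
R3C1 = 6 − 2 = 4 completes the 6 across.
R1C1 = 16 − 15 = 1 completes the 16 across.
R2C1 = 13 − 10 = 3 completes the 13 across.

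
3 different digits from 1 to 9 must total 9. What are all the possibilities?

3 distinct digits from 1–9 sum between 6 and 24.

{1,2,6}; {1,3,5}; {2,3,4}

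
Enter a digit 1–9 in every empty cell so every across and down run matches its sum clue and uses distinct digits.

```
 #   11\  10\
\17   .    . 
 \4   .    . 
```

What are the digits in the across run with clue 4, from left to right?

3, 1

17 in 2 cells must be {8,9}; 4 in 2 cells must be {1,3}.
The 4 across and the 11 down share only 3, so R2C1 = 3.
R2C2 = 4 − 3 = 1 completes the 4 across.
R1C1 = 11 − 3 = 8 completes the 11 down.
R1C2 = 17 − 8 = 9 completes the 17 across.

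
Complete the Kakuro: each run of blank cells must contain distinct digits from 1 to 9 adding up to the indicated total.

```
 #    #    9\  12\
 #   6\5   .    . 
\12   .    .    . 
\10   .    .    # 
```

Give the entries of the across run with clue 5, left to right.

2, 3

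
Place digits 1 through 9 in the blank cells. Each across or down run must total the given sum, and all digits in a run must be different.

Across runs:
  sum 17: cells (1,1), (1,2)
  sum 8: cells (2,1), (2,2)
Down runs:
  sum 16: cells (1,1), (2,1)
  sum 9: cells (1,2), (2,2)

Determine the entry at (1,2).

8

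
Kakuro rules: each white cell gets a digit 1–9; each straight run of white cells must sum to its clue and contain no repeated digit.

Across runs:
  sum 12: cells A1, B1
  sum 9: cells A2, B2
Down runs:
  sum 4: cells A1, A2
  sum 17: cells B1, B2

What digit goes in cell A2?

1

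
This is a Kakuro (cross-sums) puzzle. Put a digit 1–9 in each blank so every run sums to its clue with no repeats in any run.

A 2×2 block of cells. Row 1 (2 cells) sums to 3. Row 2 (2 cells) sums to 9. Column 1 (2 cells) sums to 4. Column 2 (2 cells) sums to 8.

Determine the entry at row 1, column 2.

2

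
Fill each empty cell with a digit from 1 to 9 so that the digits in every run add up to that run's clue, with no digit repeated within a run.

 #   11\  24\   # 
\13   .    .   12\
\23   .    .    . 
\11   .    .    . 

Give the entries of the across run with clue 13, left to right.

4 9

23 in 3 cells must be {6,8,9}; 24 in 3 cells must be {7,8,9}.
Nothing is forced directly, so branch on R2C1, whose candidates are 6 or 8. If R2C1 = 8: then R1C1 would have to be in {4,5,6,7,8,9} for the 13 across but in {1,2} for the 11 down — contradiction. So R2C1 = 6.
Given what's placed, R1C1 must be 4 to fit the 13 across and 11 down.
R1C2 = 13 − 4 = 9 completes the 13 across.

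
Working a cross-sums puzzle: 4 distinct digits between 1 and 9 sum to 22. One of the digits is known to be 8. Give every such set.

{1,4,8,9}; {1,6,7,8}; {2,3,8,9}; {2,5,7,8}; {3,4,7,8}; {3,5,6,8}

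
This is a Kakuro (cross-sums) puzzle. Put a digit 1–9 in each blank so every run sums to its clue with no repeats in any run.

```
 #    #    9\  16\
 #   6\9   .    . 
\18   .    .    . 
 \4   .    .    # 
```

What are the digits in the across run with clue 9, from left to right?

4 in 2 cells must be {1,3}; 16 in 2 cells must be {7,9}.
The 9 across and the 16 down share only 7, so R1C3 = 7.
R2C3 = 16 − 7 = 9 completes the 16 down.
Intersecting the 4 across with the 6 down forces R3C1 = 1.
R3C2 = 4 − 1 = 3 completes the 4 across.
R1C2 = 9 − 7 = 2 completes the 9 across.
R2C1 = 6 − 1 = 5 completes the 6 down.
R2C2 = 18 − 14 = 4 completes the 18 across.

2 7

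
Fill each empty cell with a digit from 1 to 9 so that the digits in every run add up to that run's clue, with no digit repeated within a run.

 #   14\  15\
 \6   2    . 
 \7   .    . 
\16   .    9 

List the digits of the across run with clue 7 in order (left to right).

5 2

16 in 2 cells must be {7,9}.
R1C2 = 6 − 2 = 4 completes the 6 across.
R2C2 = 15 − 13 = 2 completes the 15 down.
R3C1 = 16 − 9 = 7 completes the 16 across.
R2C1 = 7 − 2 = 5 completes the 7 across.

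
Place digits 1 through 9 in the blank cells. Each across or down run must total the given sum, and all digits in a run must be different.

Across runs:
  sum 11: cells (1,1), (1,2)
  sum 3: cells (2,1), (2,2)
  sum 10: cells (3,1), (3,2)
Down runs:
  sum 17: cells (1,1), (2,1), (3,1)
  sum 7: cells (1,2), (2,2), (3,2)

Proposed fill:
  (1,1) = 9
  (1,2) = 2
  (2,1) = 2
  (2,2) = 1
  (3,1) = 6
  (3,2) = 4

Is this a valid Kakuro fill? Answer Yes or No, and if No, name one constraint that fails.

Yes

Across: 9+2=11; 2+1=3; 6+4=10. Down: 9+2+6=17; 2+1+4=7. No digit repeats within any run.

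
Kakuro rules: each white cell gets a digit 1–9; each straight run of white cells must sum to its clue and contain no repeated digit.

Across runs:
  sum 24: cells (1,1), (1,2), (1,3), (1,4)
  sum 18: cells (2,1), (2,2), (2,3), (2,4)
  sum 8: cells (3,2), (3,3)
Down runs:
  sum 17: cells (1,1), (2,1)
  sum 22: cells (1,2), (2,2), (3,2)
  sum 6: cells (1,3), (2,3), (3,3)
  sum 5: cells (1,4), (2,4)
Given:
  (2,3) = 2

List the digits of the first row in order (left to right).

8 9 3 4

17 in 2 cells must be {8,9}; 6 in 3 cells must be {1,2,3}.
Nothing is forced directly, so branch on (1,3), whose candidates are 1 or 3. If (1,3) = 1: then (1,4) would have to be in {6,8,9} for the 24 across but in {1,2,3,4} for the 5 down — contradiction. So (1,3) = 3.
(1,4) = 4: the only remaining digit allowed by both the 24 across and the 5 down.
(2,4) = 5 − 4 = 1 completes the 5 down.
(3,3) = 6 − 5 = 1 completes the 6 down.
(3,2) = 8 − 1 = 7 completes the 8 across.
(1,2) = 9: the only remaining digit allowed by both the 24 across and the 22 down.
(2,2) = 22 − 16 = 6 completes the 22 down.
(1,1) = 24 − 16 = 8 completes the 24 across.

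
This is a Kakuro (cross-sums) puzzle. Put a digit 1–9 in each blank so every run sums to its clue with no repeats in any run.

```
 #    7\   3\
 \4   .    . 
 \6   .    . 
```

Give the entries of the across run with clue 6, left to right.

4 in 2 cells must be {1,3}; 3 in 2 cells must be {1,2}.
The 4 across and the 3 down share only 1, so R1C2 = 1.
R2C2 = 3 − 1 = 2 completes the 3 down.
R1C1 = 4 − 1 = 3 completes the 4 across.
R2C1 = 6 − 2 = 4 completes the 6 across.

4, 2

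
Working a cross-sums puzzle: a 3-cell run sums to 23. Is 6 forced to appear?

The only way to make 23 from 3 distinct digits is {6,8,9}, which contains 6.

Yes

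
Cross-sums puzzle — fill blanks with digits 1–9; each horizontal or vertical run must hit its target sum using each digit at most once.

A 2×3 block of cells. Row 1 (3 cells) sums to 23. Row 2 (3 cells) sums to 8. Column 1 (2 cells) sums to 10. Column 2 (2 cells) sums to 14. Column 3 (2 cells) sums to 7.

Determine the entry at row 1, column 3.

23 in 3 cells must be {6,8,9}.
The 23 across and the 7 down share only 6, so (1,3) = 6.
The 8 across and the 14 down share only 5, so (2,2) = 5.
(2,3) = 7 − 6 = 1 completes the 7 down.
(1,2) = 14 − 5 = 9 completes the 14 down.
(2,1) = 8 − 6 = 2 completes the 8 across.
(1,1) = 23 − 15 = 8 completes the 23 across.

6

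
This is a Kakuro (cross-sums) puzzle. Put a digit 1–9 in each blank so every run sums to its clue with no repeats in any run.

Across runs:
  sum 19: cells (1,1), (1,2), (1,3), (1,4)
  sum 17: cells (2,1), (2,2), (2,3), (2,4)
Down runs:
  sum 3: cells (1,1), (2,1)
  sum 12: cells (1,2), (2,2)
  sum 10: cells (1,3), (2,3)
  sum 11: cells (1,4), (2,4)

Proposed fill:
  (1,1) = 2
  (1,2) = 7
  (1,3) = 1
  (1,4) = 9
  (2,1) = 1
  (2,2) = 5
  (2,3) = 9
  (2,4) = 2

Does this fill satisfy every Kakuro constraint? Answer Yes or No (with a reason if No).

Yes

Across: 2+7+1+9=19; 1+5+9+2=17. Down: 2+1=3; 7+5=12; 1+9=10; 9+2=11. No digit repeats within any run.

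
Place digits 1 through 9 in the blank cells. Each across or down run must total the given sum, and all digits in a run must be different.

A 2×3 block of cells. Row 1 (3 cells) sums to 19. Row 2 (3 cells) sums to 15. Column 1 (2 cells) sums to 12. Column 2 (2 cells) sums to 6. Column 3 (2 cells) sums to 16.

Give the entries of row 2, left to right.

4 2 9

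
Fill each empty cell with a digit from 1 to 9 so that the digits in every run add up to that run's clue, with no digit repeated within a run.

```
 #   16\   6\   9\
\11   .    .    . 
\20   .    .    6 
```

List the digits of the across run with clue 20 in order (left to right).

16 in 2 cells must be {7,9}.
R1C1 = 7: only digit in both the 11-across and 16-down candidate sets.
R1C2 = 1: the only remaining digit allowed by both the 11 across and the 6 down.
R1C3 = 11 − 8 = 3 completes the 11 across.
R2C1 = 16 − 7 = 9 completes the 16 down.
R2C2 = 20 − 15 = 5 completes the 20 across.

9 5 6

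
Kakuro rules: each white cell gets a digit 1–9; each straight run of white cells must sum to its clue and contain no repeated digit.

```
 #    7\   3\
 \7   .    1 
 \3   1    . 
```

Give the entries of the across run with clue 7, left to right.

3 in 2 cells must be {1,2}.
R1C1 = 7 − 1 = 6 completes the 7 across.
R2C2 = 3 − 1 = 2 completes the 3 across.

6 1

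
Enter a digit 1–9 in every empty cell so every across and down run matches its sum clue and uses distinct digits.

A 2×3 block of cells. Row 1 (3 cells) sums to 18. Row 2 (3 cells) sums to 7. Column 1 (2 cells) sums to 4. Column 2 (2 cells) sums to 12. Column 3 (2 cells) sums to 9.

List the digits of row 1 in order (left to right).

3 8 7

7 in 3 cells must be {1,2,4}; 4 in 2 cells must be {1,3}.
The 7 across and the 4 down share only 1, so (2,1) = 1.
Given what's placed, (2,2) must be 4 to fit the 7 across and 12 down.
(2,3) = 7 − 5 = 2 completes the 7 across.
(1,1) = 4 − 1 = 3 completes the 4 down.
(1,2) = 12 − 4 = 8 completes the 12 down.
(1,3) = 18 − 11 = 7 completes the 18 across.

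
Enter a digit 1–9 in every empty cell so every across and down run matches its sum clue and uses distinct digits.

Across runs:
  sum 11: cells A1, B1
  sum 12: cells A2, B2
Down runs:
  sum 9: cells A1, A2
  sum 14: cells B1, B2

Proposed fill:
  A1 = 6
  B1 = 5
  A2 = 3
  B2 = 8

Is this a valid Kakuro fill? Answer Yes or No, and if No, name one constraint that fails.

No — the down run B1–B2 sums to 13, not 14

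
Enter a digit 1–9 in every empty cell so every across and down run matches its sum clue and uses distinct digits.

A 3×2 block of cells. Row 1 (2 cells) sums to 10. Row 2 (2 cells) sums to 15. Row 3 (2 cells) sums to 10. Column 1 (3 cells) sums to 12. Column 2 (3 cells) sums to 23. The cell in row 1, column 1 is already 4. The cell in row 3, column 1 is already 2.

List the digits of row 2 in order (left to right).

6 9

23 in 3 cells must be {6,8,9}.
(1,2) = 10 − 4 = 6 completes the 10 across.
(2,1) = 12 − 6 = 6 completes the 12 down.
(2,2) = 15 − 6 = 9 completes the 15 across.
(3,2) = 10 − 2 = 8 completes the 10 across.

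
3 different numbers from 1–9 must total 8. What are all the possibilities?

{1,2,5}; {1,3,4}

3 distinct digits from 1–9 sum between 6 and 24.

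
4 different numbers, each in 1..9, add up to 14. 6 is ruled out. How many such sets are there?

3

4 distinct digits from 1–9 sum between 10 and 30.
Dropping sets that contain 6.
Enumerating: {1,2,3,8}, {1,2,4,7}, {2,3,4,5}.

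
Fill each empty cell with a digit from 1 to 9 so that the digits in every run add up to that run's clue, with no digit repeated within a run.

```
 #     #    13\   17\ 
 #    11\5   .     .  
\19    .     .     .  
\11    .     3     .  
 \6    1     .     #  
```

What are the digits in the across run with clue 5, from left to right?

R4C2 = 6 − 1 = 5 completes the 6 across.
Given what's placed, R2C2 must be 4 to fit the 19 across and 13 down.
R1C2 = 13 − 12 = 1 completes the 13 down.
R1C3 = 5 − 1 = 4 completes the 5 across.
Nothing is forced directly, so branch on R3C3, whose candidates are 6 or 7. If R3C3 = 7: that forces R2C3 = 6, after which R3C1 would have to be in {1} for the 11 across but in {2,3,4,6,7,8} for the 11 down — contradiction. So R3C3 = 6.
R2C3 = 17 − 10 = 7 completes the 17 down.
R3C1 = 11 − 9 = 2 completes the 11 across.
R2C1 = 19 − 11 = 8 completes the 19 across.

1, 4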